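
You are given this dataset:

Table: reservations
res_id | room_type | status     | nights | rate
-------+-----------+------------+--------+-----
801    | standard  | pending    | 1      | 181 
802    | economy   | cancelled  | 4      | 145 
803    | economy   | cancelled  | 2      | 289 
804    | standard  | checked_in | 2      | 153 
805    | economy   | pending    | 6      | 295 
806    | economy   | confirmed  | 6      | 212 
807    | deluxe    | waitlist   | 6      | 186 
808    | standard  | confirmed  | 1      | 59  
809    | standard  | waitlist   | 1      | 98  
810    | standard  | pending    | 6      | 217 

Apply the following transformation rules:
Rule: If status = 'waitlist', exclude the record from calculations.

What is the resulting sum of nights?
28

Step 1: Identify records where status = 'waitlist'
Step 2: The excluded records sum to 7
Step 3: Original total nights = 35
Step 4: Remaining total = 35 - 7 = 28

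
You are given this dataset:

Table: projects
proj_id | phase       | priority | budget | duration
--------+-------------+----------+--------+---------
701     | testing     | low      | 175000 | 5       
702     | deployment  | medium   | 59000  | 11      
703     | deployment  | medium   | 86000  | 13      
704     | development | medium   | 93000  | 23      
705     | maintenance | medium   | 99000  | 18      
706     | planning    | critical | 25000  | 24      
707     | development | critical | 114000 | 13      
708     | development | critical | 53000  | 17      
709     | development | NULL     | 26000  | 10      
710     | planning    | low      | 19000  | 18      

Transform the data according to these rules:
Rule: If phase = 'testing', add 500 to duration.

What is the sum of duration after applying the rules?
652

Step 1: Count records where phase = 'testing': 1
Step 2: Total bonus added: 1 × 500 = 500
Step 3: Original sum of duration: 152
Step 4: Final sum = 152 + 500 = 652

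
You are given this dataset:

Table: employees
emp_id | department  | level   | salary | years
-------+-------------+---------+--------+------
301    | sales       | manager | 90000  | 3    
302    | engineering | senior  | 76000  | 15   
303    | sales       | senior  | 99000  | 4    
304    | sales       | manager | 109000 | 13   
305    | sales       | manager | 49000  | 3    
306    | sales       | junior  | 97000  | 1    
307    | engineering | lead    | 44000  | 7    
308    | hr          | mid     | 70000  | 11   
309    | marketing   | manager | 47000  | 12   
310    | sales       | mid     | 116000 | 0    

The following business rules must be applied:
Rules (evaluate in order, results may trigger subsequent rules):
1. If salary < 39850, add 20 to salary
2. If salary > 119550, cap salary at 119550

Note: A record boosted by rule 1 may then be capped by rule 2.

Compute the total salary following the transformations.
797000

Step 1: Apply rule 1 to records with salary < 39850
  - 0 records get bonus of 20
  - Of these, 0 records then exceed 119550 and get capped
Step 2: Apply rule 2 to records with salary > 119550
  - 0 records (original) are capped
Step 3: Calculate final sum = 797000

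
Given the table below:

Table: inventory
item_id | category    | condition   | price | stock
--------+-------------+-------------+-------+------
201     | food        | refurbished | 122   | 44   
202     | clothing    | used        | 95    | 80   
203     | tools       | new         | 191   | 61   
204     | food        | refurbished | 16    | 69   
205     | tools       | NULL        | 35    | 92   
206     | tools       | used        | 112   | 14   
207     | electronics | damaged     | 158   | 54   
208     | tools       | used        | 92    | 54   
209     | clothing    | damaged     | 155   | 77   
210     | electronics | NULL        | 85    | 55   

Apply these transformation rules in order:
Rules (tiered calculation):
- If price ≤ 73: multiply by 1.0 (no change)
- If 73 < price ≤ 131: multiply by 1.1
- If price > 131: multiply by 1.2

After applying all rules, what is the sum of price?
1212.4

Step 1: Tier 1 (price ≤ 73): 2 records, sum = 51 × 1.0 = 51.0
Step 2: Tier 2 (73 < price ≤ 131): 5 records, sum = 506 × 1.1 = 556.6
Step 3: Tier 3 (price > 131): 3 records, sum = 504 × 1.2 = 604.8
Step 4: Final sum = 51.0 + 556.6 + 604.8 = 1212.4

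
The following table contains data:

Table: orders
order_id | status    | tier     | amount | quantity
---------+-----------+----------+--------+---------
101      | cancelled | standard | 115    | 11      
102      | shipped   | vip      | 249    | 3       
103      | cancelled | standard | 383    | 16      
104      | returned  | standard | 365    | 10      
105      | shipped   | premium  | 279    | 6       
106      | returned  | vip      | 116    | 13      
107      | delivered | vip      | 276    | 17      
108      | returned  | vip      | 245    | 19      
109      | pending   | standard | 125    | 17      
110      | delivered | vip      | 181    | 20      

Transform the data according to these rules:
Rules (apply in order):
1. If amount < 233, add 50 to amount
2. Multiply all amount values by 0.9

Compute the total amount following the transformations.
2280.6

Step 1: Apply Rule 1 - Add 50 to records with amount < 233
  - 4 records affected: 537 + (4 × 50) = 737
  - Unaffected records: 1797
  - Sum after Rule 1: 2534
Step 2: Apply Rule 2 - Multiply all by 0.9
  - 2534 × 0.9 = 2280.6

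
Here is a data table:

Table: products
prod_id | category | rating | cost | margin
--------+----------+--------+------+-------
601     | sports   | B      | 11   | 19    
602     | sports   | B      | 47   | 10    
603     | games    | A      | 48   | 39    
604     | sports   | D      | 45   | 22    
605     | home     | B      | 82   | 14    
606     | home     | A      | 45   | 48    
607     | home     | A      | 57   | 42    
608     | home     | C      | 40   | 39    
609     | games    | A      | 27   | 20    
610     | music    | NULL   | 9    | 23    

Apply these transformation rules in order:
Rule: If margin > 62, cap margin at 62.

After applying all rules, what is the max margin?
48

Step 1: Original maximum margin = 48
Step 2: Check cap of 62 against maximum
Step 3: No records exceed the cap (max 48 <= cap 62), so no capping applies
Step 4: Maximum after transformation = 48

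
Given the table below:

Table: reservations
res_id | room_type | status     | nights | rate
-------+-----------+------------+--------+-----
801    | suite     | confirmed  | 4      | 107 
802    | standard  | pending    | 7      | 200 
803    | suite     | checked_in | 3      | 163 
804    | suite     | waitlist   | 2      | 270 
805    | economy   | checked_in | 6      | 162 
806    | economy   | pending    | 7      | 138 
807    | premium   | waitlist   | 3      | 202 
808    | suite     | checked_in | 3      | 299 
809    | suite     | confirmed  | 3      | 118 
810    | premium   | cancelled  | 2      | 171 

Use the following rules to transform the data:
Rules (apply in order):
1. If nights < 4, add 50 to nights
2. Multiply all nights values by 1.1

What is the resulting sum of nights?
374.0

Step 1: Apply Rule 1 - Add 50 to records with nights < 4
  - 6 records affected: 16 + (6 × 50) = 316
  - Unaffected records: 24
  - Sum after Rule 1: 340
Step 2: Apply Rule 2 - Multiply all by 1.1
  - 340 × 1.1 = 374.0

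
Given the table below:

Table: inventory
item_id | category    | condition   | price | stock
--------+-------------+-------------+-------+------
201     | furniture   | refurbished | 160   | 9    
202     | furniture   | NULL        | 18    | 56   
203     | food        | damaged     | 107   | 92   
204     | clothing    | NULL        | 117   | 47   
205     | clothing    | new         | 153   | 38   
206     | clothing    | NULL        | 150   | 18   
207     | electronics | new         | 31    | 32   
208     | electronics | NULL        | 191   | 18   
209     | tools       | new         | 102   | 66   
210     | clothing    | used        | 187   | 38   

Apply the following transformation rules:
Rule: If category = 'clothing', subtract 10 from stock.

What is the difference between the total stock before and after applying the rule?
40

Step 1: Original sum of stock = 414
Step 2: 4 records have category = 'clothing'
Step 3: Each affected record changes by -10
Step 4: Total change = 4 × -10 = -40
Step 5: New sum = 414 + -40 = 374
Step 6: Difference = |374 - 414| = 40
        (Sum decreased by 40)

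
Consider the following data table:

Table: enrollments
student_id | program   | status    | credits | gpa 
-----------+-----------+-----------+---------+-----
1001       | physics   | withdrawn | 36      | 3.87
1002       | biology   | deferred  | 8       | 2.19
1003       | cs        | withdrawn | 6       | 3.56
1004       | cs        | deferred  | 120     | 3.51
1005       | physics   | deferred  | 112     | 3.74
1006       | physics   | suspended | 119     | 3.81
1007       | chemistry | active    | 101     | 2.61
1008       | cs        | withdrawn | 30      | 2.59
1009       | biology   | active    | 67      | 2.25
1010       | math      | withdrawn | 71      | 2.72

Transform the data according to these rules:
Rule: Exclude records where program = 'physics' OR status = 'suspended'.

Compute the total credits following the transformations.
403

Step 1: Find records where program = 'physics' OR status = 'suspended'
Step 2: 3 records match, summing to 267
Step 3: Original sum: 670
Step 4: Remaining sum = 670 - 267 = 403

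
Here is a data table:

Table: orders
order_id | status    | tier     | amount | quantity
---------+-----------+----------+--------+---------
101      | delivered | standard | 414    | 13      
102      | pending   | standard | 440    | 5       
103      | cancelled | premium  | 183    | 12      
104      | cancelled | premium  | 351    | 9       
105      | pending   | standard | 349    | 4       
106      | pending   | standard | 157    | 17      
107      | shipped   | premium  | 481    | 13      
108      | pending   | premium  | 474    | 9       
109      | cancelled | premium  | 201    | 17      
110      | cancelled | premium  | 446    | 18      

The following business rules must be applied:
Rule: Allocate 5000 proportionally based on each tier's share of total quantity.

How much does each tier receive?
premium: 3333.33, standard: 1666.67

Step 1: Calculate total quantity = 117
Step 2: Calculate each tier's proportion:
  premium: 78/117 = 66.67% → 3333.33
  standard: 39/117 = 33.33% → 1666.67
Step 3: Verify: sum of allocations ≈ 5000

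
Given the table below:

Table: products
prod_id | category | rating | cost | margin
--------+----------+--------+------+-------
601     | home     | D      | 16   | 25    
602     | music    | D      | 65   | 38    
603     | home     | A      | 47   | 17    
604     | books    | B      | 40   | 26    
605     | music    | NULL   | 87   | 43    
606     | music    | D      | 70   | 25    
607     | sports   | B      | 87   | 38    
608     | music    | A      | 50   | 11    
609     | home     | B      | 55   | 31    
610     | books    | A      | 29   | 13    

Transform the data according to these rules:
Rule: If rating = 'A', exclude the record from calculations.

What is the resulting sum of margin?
226

Step 1: Identify records where rating = 'A'
Step 2: The excluded records sum to 41
Step 3: Original total margin = 267
Step 4: Remaining total = 267 - 41 = 226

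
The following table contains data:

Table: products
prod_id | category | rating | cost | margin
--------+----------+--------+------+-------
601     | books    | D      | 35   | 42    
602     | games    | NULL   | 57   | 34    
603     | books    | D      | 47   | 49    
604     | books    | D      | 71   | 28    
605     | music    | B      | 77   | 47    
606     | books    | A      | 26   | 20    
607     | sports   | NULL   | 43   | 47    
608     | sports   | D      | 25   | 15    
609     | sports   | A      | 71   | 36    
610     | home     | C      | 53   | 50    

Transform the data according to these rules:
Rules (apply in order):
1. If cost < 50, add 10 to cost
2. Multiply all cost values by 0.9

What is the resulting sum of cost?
499.5

Step 1: Apply Rule 1 - Add 10 to records with cost < 50
  - 5 records affected: 176 + (5 × 10) = 226
  - Unaffected records: 329
  - Sum after Rule 1: 555
Step 2: Apply Rule 2 - Multiply all by 0.9
  - 555 × 0.9 = 499.5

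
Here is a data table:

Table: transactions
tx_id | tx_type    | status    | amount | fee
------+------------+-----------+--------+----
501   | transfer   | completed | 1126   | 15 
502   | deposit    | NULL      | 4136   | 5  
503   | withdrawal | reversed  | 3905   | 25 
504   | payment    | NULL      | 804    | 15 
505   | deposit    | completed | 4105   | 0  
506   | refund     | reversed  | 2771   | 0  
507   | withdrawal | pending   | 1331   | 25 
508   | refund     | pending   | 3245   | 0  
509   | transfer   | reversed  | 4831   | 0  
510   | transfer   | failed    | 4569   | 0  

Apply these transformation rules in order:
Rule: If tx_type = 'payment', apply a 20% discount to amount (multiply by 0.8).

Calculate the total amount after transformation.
30662.2

Step 1: Records with tx_type = 'payment' have total amount = 804
Step 2: Apply multiplier: 804 × 0.8 = 643.2
Step 3: Other records total: 30019
Step 4: Final sum = 643.2 + 30019 = 30662.2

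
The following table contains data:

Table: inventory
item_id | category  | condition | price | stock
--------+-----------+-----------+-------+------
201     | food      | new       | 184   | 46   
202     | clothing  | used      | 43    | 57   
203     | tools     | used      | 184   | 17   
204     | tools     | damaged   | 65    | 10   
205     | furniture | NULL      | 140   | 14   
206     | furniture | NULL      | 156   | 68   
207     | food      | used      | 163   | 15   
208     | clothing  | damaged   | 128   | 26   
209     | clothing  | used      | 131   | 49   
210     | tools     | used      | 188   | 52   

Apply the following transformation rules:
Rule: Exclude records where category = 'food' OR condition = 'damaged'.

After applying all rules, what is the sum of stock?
257

Step 1: Find records where category = 'food' OR condition = 'damaged'
Step 2: 4 records match, summing to 97
Step 3: Original sum: 354
Step 4: Remaining sum = 354 - 97 = 257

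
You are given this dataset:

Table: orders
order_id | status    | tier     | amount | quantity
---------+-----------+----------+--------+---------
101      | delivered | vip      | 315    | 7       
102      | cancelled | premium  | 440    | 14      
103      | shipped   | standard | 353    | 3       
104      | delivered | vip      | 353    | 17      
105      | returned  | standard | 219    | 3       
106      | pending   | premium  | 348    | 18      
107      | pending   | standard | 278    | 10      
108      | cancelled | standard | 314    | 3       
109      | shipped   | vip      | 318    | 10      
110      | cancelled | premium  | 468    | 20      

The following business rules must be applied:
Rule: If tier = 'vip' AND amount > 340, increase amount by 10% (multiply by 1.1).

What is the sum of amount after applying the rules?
3441.3

Step 1: Find records where tier = 'vip' AND amount > 340
Step 2: 1 records match, summing to 353
Step 3: After multiplier: 353 × 1.1 = 388.3
Step 4: Unaffected records sum: 3053
Step 5: Final sum = 388.3 + 3053 = 3441.3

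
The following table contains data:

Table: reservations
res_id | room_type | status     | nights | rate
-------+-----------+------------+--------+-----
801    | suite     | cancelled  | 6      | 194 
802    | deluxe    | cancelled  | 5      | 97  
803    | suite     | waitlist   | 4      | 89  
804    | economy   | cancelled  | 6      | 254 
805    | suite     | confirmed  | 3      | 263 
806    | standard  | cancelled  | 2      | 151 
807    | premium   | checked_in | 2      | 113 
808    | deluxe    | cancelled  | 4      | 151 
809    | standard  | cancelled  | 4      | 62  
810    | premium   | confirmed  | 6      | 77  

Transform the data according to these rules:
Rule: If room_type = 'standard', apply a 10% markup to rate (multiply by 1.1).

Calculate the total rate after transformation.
1472.3

Step 1: Records with room_type = 'standard' have total rate = 213
Step 2: Apply multiplier: 213 × 1.1 = 234.3
Step 3: Other records total: 1238
Step 4: Final sum = 234.3 + 1238 = 1472.3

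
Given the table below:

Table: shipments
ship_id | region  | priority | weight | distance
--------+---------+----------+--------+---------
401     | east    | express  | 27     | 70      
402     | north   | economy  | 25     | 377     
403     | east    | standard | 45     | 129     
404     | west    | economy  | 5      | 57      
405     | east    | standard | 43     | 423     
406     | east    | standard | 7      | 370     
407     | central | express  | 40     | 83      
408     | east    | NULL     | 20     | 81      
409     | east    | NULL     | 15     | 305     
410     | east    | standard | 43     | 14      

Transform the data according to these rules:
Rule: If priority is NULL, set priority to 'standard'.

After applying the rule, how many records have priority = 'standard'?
6

Step 1: Count records where priority IS NULL
Step 2: Found 2 records with NULL priority
Step 3: These records will have priority set to 'standard'
Step 4: Records already having priority = 'standard': 4
Step 5: Answer: 2 + 4 = 6 records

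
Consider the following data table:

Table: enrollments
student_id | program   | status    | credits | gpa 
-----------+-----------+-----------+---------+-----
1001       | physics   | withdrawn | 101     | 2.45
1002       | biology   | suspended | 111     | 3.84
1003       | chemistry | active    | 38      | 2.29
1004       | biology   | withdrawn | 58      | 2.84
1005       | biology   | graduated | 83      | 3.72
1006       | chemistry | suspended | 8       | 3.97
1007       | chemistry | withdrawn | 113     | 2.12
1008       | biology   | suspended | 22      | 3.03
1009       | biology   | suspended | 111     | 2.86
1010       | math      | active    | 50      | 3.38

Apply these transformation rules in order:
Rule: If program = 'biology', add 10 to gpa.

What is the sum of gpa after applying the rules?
80.5

Step 1: Count records where program = 'biology': 5
Step 2: Total bonus added: 5 × 10 = 50
Step 3: Original sum of gpa: 30.5
Step 4: Final sum = 30.5 + 50 = 80.5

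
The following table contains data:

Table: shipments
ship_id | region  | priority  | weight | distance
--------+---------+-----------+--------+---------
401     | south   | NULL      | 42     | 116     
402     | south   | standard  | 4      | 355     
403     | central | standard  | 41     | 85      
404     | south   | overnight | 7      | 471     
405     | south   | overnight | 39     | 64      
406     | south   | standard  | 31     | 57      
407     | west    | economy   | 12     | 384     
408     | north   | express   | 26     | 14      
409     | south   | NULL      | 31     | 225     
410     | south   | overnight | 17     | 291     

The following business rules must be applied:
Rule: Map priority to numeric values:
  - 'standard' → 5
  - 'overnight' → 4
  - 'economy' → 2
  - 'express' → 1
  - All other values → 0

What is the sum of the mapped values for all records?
30

Step 1: Apply mapping to each record
Step 2: Count by status:
  'standard': 3 records × 5 = 15
  'overnight': 3 records × 4 = 12
  'economy': 1 records × 2 = 2
  'express': 1 records × 1 = 1
Step 3: Sum all mapped values = 30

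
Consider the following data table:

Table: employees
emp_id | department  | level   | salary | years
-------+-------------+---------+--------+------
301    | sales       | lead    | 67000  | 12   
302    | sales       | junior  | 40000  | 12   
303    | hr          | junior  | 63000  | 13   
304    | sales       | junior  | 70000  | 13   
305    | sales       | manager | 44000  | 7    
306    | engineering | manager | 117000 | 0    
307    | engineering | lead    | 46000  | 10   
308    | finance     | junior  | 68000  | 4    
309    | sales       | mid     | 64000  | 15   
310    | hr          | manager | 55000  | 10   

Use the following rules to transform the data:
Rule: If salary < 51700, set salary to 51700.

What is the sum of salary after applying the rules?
659100

Step 1: 3 records have salary < 51700
Step 2: These records originally summed to 130000
Step 3: After setting to minimum: 3 × 51700 = 155100
Step 4: Unaffected records sum: 504000
Step 5: Final sum = 155100 + 504000 = 659100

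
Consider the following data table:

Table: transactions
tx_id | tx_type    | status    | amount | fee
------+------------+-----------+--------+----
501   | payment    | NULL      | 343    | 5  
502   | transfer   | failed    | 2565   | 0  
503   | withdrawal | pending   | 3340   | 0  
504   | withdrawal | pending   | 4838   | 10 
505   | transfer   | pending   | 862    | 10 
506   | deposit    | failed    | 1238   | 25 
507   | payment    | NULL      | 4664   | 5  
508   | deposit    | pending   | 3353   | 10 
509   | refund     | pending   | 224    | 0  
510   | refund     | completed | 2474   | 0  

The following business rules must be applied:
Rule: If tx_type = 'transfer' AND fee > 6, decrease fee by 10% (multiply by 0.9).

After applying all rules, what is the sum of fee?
64.0

Step 1: Find records where tx_type = 'transfer' AND fee > 6
Step 2: 1 records match, summing to 10
Step 3: After multiplier: 10 × 0.9 = 9.0
Step 4: Unaffected records sum: 55
Step 5: Final sum = 9.0 + 55 = 64.0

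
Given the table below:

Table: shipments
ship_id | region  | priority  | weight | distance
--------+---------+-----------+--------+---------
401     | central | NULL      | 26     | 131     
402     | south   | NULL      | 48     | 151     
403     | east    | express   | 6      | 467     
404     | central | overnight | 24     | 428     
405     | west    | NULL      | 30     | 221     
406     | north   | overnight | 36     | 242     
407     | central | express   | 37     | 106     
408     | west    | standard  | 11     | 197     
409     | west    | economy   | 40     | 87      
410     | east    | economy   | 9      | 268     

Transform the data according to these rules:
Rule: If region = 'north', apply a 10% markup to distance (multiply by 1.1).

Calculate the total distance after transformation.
2322.2

Step 1: Records with region = 'north' have total distance = 242
Step 2: Apply multiplier: 242 × 1.1 = 266.2
Step 3: Other records total: 2056
Step 4: Final sum = 266.2 + 2056 = 2322.2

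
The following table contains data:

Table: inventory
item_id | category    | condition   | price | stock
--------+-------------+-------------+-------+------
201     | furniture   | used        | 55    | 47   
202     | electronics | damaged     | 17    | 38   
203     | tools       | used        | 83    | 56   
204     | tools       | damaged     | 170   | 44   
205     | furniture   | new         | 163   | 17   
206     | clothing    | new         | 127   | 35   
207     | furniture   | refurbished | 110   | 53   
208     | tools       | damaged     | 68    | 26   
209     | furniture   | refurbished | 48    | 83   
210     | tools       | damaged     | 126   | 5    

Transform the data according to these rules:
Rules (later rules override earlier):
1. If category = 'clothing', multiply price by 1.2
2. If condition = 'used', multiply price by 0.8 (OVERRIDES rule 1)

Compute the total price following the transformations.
964.8

Step 1: Rule 2 takes priority for records with condition = 'used'
  - 2 records: 138 × 0.8 = 110.4
Step 2: Rule 1 applies to remaining records with category = 'clothing'
  - 1 records: 127 × 1.2 = 152.4
Step 3: Other records unchanged: 702
Step 4: Final sum = 110.4 + 152.4 + 702 = 964.8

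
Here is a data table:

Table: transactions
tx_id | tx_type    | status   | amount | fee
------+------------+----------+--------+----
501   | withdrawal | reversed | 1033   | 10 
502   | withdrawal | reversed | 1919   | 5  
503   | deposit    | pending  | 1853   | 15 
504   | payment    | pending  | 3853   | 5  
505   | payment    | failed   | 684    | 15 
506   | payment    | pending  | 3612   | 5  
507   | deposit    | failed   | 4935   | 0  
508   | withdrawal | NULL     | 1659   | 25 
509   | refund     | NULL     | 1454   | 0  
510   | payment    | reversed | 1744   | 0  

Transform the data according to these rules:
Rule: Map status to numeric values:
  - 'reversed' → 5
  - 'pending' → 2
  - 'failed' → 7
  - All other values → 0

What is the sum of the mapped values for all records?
35

Step 1: Apply mapping to each record
Step 2: Count by status:
  'reversed': 3 records × 5 = 15
  'pending': 3 records × 2 = 6
  'failed': 2 records × 7 = 14
Step 3: Sum all mapped values = 35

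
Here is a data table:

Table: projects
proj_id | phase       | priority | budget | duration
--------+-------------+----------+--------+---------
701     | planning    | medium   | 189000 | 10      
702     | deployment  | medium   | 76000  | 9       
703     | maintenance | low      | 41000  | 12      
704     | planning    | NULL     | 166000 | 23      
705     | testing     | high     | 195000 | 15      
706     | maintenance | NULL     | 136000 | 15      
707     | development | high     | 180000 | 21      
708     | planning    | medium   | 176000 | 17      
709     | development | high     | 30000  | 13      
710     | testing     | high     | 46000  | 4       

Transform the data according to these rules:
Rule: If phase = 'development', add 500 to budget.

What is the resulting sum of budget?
1236000

Step 1: Count records where phase = 'development': 2
Step 2: Total bonus added: 2 × 500 = 1000
Step 3: Original sum of budget: 1235000
Step 4: Final sum = 1235000 + 1000 = 1236000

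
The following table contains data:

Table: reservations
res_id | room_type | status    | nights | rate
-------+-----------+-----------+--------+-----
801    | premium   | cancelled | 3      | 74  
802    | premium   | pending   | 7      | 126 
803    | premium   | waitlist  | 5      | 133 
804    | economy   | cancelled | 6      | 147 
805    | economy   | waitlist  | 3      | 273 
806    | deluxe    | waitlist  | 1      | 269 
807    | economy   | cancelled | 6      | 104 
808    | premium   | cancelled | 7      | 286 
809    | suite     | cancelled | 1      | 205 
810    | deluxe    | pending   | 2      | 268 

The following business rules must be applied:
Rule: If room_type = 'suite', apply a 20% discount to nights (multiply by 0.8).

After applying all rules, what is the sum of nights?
40.8

Step 1: Records with room_type = 'suite' have total nights = 1
Step 2: Apply multiplier: 1 × 0.8 = 0.8
Step 3: Other records total: 40
Step 4: Final sum = 0.8 + 40 = 40.8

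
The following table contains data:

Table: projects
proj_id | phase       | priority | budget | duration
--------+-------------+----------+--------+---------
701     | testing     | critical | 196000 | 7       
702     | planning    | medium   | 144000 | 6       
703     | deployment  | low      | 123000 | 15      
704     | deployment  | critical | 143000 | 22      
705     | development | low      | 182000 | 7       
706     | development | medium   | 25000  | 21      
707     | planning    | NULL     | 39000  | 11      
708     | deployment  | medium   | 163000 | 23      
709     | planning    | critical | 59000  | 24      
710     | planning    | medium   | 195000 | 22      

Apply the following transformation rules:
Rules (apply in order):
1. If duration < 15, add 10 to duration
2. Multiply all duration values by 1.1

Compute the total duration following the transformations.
217.8

Step 1: Apply Rule 1 - Add 10 to records with duration < 15
  - 4 records affected: 31 + (4 × 10) = 71
  - Unaffected records: 127
  - Sum after Rule 1: 198
Step 2: Apply Rule 2 - Multiply all by 1.1
  - 198 × 1.1 = 217.8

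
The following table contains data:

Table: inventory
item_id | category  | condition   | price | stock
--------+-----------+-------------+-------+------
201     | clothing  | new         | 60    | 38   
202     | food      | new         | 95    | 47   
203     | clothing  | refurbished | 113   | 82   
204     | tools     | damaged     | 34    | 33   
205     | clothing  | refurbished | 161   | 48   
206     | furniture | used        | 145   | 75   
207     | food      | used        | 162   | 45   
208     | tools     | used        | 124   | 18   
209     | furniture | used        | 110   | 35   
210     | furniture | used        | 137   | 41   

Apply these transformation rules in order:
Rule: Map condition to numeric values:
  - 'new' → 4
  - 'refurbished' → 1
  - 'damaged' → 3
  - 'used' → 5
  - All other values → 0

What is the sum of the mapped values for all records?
38

Step 1: Apply mapping to each record
Step 2: Count by status:
  'new': 2 records × 4 = 8
  'refurbished': 2 records × 1 = 2
  'damaged': 1 records × 3 = 3
  'used': 5 records × 5 = 25
Step 3: Sum all mapped values = 38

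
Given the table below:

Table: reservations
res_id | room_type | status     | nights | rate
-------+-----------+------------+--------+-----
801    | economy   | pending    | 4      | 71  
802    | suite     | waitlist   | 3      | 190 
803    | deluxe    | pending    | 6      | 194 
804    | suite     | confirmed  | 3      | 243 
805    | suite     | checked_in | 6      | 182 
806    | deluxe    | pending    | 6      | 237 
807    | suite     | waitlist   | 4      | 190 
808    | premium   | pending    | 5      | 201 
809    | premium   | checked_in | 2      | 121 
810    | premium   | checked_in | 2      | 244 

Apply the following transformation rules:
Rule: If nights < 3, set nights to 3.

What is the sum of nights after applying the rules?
43

Step 1: 2 records have nights < 3
Step 2: These records originally summed to 4
Step 3: After setting to minimum: 2 × 3 = 6
Step 4: Unaffected records sum: 37
Step 5: Final sum = 6 + 37 = 43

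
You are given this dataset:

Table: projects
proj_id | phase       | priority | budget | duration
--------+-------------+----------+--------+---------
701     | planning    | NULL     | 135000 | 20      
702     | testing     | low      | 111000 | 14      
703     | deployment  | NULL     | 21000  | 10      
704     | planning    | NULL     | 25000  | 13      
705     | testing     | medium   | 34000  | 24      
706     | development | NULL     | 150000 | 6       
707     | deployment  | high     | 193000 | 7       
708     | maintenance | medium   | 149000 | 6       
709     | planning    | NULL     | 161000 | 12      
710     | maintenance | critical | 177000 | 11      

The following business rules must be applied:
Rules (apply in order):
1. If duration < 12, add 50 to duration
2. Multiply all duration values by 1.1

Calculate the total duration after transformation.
410.3

Step 1: Apply Rule 1 - Add 50 to records with duration < 12
  - 5 records affected: 40 + (5 × 50) = 290
  - Unaffected records: 83
  - Sum after Rule 1: 373
Step 2: Apply Rule 2 - Multiply all by 1.1
  - 373 × 1.1 = 410.3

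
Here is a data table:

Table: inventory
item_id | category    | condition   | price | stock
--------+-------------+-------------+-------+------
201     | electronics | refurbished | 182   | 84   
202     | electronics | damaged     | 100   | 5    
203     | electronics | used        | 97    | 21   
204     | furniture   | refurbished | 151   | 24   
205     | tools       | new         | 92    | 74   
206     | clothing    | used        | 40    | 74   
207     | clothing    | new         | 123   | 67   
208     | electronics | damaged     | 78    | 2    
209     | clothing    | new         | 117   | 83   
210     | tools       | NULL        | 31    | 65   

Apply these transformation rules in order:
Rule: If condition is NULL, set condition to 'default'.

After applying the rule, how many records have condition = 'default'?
1

Step 1: Count records where condition IS NULL
Step 2: Found 1 records with NULL condition
Step 3: These records will have condition set to 'default'
Step 4: Records already having condition = 'default': 0
Step 5: Answer: 1 + 0 = 1 records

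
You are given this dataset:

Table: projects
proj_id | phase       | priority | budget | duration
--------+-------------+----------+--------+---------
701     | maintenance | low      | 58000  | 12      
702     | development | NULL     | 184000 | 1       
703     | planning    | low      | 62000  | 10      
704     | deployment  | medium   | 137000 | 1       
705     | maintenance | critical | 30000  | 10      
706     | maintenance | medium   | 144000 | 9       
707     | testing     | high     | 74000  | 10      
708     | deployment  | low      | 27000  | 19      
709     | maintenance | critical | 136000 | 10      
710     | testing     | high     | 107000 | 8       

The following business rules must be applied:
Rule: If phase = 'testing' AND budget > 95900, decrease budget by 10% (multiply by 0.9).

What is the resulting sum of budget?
948300.0

Step 1: Find records where phase = 'testing' AND budget > 95900
Step 2: 1 records match, summing to 107000
Step 3: After multiplier: 107000 × 0.9 = 96300.0
Step 4: Unaffected records sum: 852000
Step 5: Final sum = 96300.0 + 852000 = 948300.0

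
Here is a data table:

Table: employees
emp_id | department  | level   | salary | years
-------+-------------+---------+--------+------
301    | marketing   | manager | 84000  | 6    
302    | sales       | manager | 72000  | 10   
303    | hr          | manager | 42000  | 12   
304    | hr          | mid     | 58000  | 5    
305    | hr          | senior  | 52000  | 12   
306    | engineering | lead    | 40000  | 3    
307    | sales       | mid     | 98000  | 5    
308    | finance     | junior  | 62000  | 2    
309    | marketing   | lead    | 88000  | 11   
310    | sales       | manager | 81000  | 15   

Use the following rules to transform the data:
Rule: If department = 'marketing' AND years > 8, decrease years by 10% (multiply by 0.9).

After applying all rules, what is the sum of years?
79.9

Step 1: Find records where department = 'marketing' AND years > 8
Step 2: 1 records match, summing to 11
Step 3: After multiplier: 11 × 0.9 = 9.9
Step 4: Unaffected records sum: 70
Step 5: Final sum = 9.9 + 70 = 79.9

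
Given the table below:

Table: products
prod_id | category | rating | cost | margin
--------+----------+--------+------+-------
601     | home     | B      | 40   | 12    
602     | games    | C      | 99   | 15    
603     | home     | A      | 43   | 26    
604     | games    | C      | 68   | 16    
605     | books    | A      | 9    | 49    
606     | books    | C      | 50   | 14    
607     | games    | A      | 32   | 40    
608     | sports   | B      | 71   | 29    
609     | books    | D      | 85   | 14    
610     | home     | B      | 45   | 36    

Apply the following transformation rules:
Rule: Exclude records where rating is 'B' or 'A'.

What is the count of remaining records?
4

Step 1: Count records to exclude
  - 3 (B) + 3 (A) = 6 records
Step 2: Total records: 10
Step 3: Remaining = 10 - 6 = 4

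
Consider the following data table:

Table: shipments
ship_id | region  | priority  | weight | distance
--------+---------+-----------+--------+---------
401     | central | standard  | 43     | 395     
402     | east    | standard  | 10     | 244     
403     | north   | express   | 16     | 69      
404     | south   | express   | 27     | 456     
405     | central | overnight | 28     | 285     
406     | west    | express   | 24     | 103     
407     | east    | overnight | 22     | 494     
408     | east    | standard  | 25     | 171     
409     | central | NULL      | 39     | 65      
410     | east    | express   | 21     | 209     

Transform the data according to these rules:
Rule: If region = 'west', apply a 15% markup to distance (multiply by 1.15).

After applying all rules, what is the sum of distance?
2506.45

Step 1: Records with region = 'west' have total distance = 103
Step 2: Apply multiplier: 103 × 1.15 = 118.45
Step 3: Other records total: 2388
Step 4: Final sum = 118.45 + 2388 = 2506.45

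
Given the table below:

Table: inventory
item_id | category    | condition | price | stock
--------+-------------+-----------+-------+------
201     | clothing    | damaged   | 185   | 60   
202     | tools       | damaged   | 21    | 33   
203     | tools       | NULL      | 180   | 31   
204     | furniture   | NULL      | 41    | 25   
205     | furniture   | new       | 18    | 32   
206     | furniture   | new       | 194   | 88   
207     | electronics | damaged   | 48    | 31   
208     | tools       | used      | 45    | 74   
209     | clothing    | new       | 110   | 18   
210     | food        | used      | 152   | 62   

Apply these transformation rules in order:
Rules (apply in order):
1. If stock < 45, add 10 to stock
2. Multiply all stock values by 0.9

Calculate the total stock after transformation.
462.6

Step 1: Apply Rule 1 - Add 10 to records with stock < 45
  - 6 records affected: 170 + (6 × 10) = 230
  - Unaffected records: 284
  - Sum after Rule 1: 514
Step 2: Apply Rule 2 - Multiply all by 0.9
  - 514 × 0.9 = 462.6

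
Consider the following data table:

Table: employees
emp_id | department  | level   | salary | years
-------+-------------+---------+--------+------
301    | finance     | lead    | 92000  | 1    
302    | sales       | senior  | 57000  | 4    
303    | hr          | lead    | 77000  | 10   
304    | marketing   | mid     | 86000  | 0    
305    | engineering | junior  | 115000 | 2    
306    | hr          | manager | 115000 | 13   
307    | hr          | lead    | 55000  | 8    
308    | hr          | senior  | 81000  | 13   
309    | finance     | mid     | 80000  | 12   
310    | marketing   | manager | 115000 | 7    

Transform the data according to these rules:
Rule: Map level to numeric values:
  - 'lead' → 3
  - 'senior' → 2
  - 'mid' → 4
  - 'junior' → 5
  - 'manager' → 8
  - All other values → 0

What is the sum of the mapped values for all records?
42

Step 1: Apply mapping to each record
Step 2: Count by status:
  'lead': 3 records × 3 = 9
  'senior': 2 records × 2 = 4
  'mid': 2 records × 4 = 8
  'junior': 1 records × 5 = 5
  'manager': 2 records × 8 = 16
Step 3: Sum all mapped values = 42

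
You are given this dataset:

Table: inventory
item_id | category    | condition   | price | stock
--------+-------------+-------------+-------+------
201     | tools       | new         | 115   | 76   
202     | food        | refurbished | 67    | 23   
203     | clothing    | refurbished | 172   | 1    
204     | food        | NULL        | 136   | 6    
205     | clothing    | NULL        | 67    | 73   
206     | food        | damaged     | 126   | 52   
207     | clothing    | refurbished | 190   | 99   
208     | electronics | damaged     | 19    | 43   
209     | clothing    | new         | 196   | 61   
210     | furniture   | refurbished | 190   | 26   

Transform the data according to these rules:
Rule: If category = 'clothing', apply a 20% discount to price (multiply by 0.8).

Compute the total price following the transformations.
1153.0

Step 1: Records with category = 'clothing' have total price = 625
Step 2: Apply multiplier: 625 × 0.8 = 500.0
Step 3: Other records total: 653
Step 4: Final sum = 500.0 + 653 = 1153.0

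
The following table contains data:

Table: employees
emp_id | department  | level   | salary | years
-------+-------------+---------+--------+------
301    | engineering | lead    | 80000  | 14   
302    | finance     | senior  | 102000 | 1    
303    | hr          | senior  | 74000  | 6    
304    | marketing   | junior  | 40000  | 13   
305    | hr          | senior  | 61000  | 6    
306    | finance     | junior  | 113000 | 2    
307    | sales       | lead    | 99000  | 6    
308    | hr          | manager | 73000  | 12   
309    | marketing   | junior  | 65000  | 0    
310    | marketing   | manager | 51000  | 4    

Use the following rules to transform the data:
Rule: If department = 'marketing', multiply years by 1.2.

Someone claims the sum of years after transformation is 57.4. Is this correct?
No, the correct result is 67.4.

Step 1: Calculate the correct sum after transformation
Step 2: Apply multiplier 1.2 to records where department = 'marketing'
Step 3: Correct result = 67.4
Step 4: Claimed result = 57.4
Step 5: 67.4 ≠ 57.4
Conclusion: The claimed result is incorrect. The correct answer is 67.4.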